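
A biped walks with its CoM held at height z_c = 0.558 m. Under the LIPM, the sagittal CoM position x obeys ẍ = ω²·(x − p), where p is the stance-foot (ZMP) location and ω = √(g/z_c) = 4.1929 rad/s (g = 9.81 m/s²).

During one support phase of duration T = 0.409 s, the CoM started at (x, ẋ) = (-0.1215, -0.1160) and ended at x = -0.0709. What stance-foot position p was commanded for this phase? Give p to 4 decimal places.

p = -0.1884

ωT = 4.1929·0.409 = 1.714896; cosh(ωT) = 2.868040, sinh(ωT) = 2.688058
x(T) = p + (x₀−p)·cosh(ωT) + (ẋ₀/ω)·sinh(ωT) ⇒ p·(1 − cosh) = x(T) − x₀·cosh − (ẋ₀/ω)·sinh
numerator   = -0.0709 − (-0.1215)·2.868040 − (-0.1160/4.1929)·2.688058 = 0.351934
denominator = 1 − 2.868040 = -1.868040
p = 0.351934 / -1.868040 = -0.1884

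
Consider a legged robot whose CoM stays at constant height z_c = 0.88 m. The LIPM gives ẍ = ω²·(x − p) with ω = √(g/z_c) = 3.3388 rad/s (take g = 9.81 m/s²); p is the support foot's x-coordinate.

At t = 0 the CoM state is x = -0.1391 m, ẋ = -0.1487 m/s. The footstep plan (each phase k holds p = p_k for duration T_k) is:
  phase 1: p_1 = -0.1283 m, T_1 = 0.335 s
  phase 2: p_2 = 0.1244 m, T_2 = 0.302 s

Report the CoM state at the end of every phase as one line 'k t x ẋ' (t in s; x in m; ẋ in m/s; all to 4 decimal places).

1 0.3350 -0.2075 -0.3011
2 0.6370 -0.4981 -1.7840

phase 1: p=-0.1283, T=0.335, ωT=1.118498, cosh=1.693512, sinh=1.366742; start (x,ẋ)=(-0.139100, -0.148700) → end (x,ẋ)=(-0.207460, -0.301109)
phase 2: p=0.1244, T=0.302, ωT=1.008318, cosh=1.552909, sinh=1.188077; start (x,ẋ)=(-0.207460, -0.301109) → end (x,ẋ)=(-0.498095, -1.784002)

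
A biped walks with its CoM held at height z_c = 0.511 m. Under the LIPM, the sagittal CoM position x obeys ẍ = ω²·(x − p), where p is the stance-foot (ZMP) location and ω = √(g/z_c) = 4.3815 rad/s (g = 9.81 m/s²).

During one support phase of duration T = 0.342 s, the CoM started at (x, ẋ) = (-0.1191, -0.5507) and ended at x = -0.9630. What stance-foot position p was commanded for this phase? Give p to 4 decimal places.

ωT = 4.3815·0.342 = 1.498473; cosh(ωT) = 2.349161, sinh(ωT) = 2.125690
x(T) = p + (x₀−p)·cosh(ωT) + (ẋ₀/ω)·sinh(ωT) ⇒ p·(1 − cosh) = x(T) − x₀·cosh − (ẋ₀/ω)·sinh
numerator   = -0.9630 − (-0.1191)·2.349161 − (-0.5507/4.3815)·2.125690 = -0.416042
denominator = 1 − 2.349161 = -1.349161
p = -0.416042 / -1.349161 = 0.3084

p = 0.3084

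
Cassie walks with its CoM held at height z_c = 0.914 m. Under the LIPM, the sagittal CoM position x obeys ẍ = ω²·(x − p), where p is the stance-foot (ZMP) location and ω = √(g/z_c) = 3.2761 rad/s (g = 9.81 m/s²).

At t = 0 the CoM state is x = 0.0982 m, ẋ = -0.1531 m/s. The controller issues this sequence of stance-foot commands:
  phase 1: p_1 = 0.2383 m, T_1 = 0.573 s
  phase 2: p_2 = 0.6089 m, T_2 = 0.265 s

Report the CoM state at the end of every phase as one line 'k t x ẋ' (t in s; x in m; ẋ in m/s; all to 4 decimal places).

phase 1: p=0.2383, T=0.573, ωT=1.877205, cosh=3.344116, sinh=3.191099; start (x,ẋ)=(0.098200, -0.153100) → end (x,ẋ)=(-0.379338, -1.976640)
phase 2: p=0.6089, T=0.265, ωT=0.868167, cosh=1.401129, sinh=0.981409; start (x,ẋ)=(-0.379338, -1.976640) → end (x,ẋ)=(-1.367885, -5.946907)

1 0.5730 -0.3793 -1.9766
2 0.8380 -1.3679 -5.9469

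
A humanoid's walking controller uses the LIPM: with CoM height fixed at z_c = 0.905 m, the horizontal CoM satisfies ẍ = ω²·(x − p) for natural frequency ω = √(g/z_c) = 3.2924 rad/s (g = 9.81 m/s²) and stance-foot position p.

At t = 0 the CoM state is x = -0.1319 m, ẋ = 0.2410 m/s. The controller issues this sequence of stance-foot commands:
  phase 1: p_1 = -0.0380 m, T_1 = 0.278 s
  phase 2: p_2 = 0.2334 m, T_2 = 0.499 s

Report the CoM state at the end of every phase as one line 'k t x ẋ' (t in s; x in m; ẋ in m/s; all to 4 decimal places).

1 0.2780 -0.0973 0.0250
2 0.7770 -0.6346 -2.6422

phase 1: p=-0.0380, T=0.278, ωT=0.915287, cosh=1.448947, sinh=1.048545; start (x,ẋ)=(-0.131900, 0.241000) → end (x,ẋ)=(-0.097304, 0.025032)
phase 2: p=0.2334, T=0.499, ωT=1.642908, cosh=2.681799, sinh=2.488382; start (x,ẋ)=(-0.097304, 0.025032) → end (x,ẋ)=(-0.634562, -2.642243)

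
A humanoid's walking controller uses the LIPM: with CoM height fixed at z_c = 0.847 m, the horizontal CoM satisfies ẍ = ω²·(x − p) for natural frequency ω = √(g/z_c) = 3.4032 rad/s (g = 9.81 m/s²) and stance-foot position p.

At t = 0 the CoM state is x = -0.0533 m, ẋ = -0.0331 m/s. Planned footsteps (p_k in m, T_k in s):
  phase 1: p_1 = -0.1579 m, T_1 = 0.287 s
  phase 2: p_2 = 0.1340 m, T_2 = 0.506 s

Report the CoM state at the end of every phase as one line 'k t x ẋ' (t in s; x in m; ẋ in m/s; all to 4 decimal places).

phase 1: p=-0.1579, T=0.287, ωT=0.976718, cosh=1.516136, sinh=1.139591; start (x,ẋ)=(-0.053300, -0.033100) → end (x,ẋ)=(-0.010396, 0.355482)
phase 2: p=0.1340, T=0.506, ωT=1.722019, cosh=2.887261, sinh=2.708556; start (x,ẋ)=(-0.010396, 0.355482) → end (x,ẋ)=(0.000013, -0.304640)

1 0.2870 -0.0104 0.3555
2 0.7930 0.0000 -0.3046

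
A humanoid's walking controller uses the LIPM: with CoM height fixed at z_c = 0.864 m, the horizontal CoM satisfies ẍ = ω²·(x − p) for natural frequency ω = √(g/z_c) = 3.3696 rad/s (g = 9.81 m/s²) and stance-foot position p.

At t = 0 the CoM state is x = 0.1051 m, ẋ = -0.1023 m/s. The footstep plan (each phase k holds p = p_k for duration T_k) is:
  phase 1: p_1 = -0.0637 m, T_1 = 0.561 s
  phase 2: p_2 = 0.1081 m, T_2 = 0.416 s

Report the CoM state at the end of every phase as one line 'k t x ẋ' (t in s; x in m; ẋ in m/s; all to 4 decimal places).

phase 1: p=-0.0637, T=0.561, ωT=1.890346, cosh=3.386338, sinh=3.235319; start (x,ẋ)=(0.105100, -0.102300) → end (x,ẋ)=(0.409691, 1.493790)
phase 2: p=0.1081, T=0.416, ωT=1.401754, cosh=2.154241, sinh=1.908076; start (x,ẋ)=(0.409691, 1.493790) → end (x,ẋ)=(1.603675, 5.157046)

1 0.5610 0.4097 1.4938
2 0.9770 1.6037 5.1570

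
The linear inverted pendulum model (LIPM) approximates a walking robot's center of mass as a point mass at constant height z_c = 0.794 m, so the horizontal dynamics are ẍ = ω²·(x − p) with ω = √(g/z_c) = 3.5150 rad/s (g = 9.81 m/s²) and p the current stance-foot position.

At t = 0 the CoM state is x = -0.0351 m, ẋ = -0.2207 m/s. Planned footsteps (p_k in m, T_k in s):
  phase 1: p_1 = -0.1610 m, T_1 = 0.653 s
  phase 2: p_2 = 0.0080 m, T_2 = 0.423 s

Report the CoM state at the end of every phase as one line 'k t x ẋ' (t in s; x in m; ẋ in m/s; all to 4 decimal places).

phase 1: p=-0.1610, T=0.653, ωT=2.295295, cosh=5.014048, sinh=4.913316; start (x,ẋ)=(-0.035100, -0.220700) → end (x,ẋ)=(0.161771, 1.067731)
phase 2: p=0.0080, T=0.423, ωT=1.486845, cosh=2.324602, sinh=2.098517; start (x,ẋ)=(0.161771, 1.067731) → end (x,ẋ)=(1.002911, 3.616309)

1 0.6530 0.1618 1.0677
2 1.0760 1.0029 3.6163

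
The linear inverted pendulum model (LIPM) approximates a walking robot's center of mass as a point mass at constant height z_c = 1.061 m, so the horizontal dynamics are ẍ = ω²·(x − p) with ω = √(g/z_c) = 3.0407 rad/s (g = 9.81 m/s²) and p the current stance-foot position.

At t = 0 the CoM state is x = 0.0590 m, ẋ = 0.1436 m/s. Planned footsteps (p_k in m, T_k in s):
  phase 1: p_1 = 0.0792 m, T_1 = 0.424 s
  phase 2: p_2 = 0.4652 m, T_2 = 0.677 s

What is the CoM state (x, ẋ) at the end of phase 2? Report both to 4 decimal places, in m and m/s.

x = -0.6884, ẋ = -3.3507

phase 1: p=0.0792, T=0.424, ωT=1.289257, cosh=1.952782, sinh=1.677306; start (x,ẋ)=(0.059000, 0.143600) → end (x,ẋ)=(0.118966, 0.177396)
phase 2: p=0.4652, T=0.677, ωT=2.058554, cosh=3.981135, sinh=3.853497; start (x,ẋ)=(0.118966, 0.177396) → end (x,ẋ)=(-0.688389, -3.350698)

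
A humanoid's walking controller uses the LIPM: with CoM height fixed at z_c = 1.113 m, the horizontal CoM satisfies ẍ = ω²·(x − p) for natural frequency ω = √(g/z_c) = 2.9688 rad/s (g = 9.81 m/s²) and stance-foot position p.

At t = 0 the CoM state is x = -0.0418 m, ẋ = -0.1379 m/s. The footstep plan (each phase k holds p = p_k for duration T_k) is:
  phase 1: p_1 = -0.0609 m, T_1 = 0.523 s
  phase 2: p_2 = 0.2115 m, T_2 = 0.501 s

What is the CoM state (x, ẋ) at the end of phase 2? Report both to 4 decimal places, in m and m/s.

phase 1: p=-0.0609, T=0.523, ωT=1.552682, cosh=2.467902, sinh=2.256223; start (x,ẋ)=(-0.041800, -0.137900) → end (x,ẋ)=(-0.118564, -0.212387)
phase 2: p=0.2115, T=0.501, ωT=1.487369, cosh=2.325701, sinh=2.099735; start (x,ẋ)=(-0.118564, -0.212387) → end (x,ẋ)=(-0.706344, -2.551466)

x = -0.7063, ẋ = -2.5515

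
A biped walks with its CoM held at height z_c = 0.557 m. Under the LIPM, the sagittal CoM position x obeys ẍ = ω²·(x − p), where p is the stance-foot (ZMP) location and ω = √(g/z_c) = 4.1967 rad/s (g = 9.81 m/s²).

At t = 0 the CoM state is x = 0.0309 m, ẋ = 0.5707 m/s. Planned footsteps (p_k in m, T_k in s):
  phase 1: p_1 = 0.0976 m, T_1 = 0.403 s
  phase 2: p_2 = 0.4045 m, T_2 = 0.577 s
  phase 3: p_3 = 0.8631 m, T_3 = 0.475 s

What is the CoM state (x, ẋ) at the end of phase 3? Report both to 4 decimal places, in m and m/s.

phase 1: p=0.0976, T=0.403, ωT=1.691270, cosh=2.805327, sinh=2.621042; start (x,ẋ)=(0.030900, 0.570700) → end (x,ẋ)=(0.266914, 0.867318)
phase 2: p=0.4045, T=0.577, ωT=2.421496, cosh=5.675742, sinh=5.586953; start (x,ẋ)=(0.266914, 0.867318) → end (x,ẋ)=(0.778237, 1.696737)
phase 3: p=0.8631, T=0.475, ωT=1.993432, cosh=3.738457, sinh=3.602230; start (x,ẋ)=(0.778237, 1.696737) → end (x,ẋ)=(2.002234, 5.060263)

x = 2.0022, ẋ = 5.0603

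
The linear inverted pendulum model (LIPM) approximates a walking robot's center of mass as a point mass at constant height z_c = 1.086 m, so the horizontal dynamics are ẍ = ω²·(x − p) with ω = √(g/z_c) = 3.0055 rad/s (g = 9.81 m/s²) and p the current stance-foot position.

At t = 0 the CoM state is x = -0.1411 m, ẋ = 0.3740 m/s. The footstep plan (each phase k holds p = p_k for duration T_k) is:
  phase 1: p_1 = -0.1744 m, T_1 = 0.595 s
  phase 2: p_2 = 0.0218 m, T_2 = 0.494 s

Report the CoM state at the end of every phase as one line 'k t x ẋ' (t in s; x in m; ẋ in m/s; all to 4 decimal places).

phase 1: p=-0.1744, T=0.595, ωT=1.788272, cosh=3.073182, sinh=2.905933; start (x,ẋ)=(-0.141100, 0.374000) → end (x,ẋ)=(0.289547, 1.440205)
phase 2: p=0.0218, T=0.494, ωT=1.484717, cosh=2.320141, sinh=2.093575; start (x,ẋ)=(0.289547, 1.440205) → end (x,ẋ)=(1.646230, 5.026207)

1 0.5950 0.2895 1.4402
2 1.0890 1.6462 5.0262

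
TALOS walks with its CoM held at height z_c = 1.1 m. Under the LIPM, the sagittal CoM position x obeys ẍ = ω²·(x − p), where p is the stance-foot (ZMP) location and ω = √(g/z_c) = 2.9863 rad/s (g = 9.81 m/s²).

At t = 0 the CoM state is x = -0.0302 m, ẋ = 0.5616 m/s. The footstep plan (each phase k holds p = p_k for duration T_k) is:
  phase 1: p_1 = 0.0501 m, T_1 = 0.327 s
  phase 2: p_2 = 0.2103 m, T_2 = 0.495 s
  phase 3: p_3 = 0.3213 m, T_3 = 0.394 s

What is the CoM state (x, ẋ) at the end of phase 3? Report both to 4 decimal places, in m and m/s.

x = 1.0105, ẋ = 2.2151

phase 1: p=0.0501, T=0.327, ωT=0.976520, cosh=1.515910, sinh=1.139290; start (x,ẋ)=(-0.030200, 0.561600) → end (x,ẋ)=(0.142626, 0.578133)
phase 2: p=0.2103, T=0.495, ωT=1.478218, cosh=2.306585, sinh=2.078542; start (x,ẋ)=(0.142626, 0.578133) → end (x,ẋ)=(0.456600, 0.913451)
phase 3: p=0.3213, T=0.394, ωT=1.176602, cosh=1.775830, sinh=1.467505; start (x,ẋ)=(0.456600, 0.913451) → end (x,ẋ)=(1.010451, 2.215073)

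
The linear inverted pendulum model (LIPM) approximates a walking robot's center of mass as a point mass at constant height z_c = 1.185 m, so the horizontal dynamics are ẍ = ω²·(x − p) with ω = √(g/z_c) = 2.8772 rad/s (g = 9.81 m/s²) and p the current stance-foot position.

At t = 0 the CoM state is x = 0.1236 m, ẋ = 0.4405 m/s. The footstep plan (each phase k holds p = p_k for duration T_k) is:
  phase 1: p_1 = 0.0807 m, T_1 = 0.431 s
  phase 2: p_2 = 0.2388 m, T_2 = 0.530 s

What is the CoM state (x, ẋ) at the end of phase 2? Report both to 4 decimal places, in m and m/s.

phase 1: p=0.0807, T=0.431, ωT=1.240073, cosh=1.872615, sinh=1.583252; start (x,ẋ)=(0.123600, 0.440500) → end (x,ẋ)=(0.403431, 1.020311)
phase 2: p=0.2388, T=0.530, ωT=1.524916, cosh=2.406198, sinh=2.188559; start (x,ẋ)=(0.403431, 1.020311) → end (x,ẋ)=(1.411041, 3.491741)

x = 1.4110, ẋ = 3.4917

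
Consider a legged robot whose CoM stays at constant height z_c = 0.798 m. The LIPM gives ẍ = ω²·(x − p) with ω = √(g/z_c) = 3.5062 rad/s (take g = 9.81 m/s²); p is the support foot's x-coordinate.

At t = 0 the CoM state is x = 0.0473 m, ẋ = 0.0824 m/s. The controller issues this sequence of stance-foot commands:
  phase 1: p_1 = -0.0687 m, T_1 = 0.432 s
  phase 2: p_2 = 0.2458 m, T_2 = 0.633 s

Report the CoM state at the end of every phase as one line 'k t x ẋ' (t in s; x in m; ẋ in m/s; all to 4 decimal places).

phase 1: p=-0.0687, T=0.432, ωT=1.514678, cosh=2.383919, sinh=2.164040; start (x,ẋ)=(0.047300, 0.082400) → end (x,ẋ)=(0.258692, 1.076591)
phase 2: p=0.2458, T=0.633, ωT=2.219425, cosh=4.655353, sinh=4.546681; start (x,ẋ)=(0.258692, 1.076591) → end (x,ẋ)=(1.701892, 5.217434)

1 0.4320 0.2587 1.0766
2 1.0650 1.7019 5.2174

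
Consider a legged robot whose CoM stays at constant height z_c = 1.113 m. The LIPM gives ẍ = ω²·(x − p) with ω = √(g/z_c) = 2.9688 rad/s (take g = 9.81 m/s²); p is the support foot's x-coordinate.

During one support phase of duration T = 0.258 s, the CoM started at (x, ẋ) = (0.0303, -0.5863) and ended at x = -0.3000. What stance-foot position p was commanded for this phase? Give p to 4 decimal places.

p = 0.5622

ωT = 2.9688·0.258 = 0.765950; cosh(ωT) = 1.307965, sinh(ωT) = 0.843073
x(T) = p + (x₀−p)·cosh(ωT) + (ẋ₀/ω)·sinh(ωT) ⇒ p·(1 − cosh) = x(T) − x₀·cosh − (ẋ₀/ω)·sinh
numerator   = -0.3000 − (0.0303)·1.307965 − (-0.5863/2.9688)·0.843073 = -0.173135
denominator = 1 − 1.307965 = -0.307965
p = -0.173135 / -0.307965 = 0.5622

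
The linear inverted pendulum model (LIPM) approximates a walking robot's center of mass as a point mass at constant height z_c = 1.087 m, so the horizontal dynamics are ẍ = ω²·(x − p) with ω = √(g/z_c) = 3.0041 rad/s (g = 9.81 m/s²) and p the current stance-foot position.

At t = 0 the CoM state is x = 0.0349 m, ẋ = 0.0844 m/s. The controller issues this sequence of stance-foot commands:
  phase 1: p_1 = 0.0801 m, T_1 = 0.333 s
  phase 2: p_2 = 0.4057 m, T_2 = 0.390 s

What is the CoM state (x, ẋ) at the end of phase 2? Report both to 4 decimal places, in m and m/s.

x = -0.2494, ẋ = -1.6397

phase 1: p=0.0801, T=0.333, ωT=1.000365, cosh=1.543510, sinh=1.175765; start (x,ẋ)=(0.034900, 0.084400) → end (x,ẋ)=(0.043366, -0.029379)
phase 2: p=0.4057, T=0.390, ωT=1.171599, cosh=1.768510, sinh=1.458639; start (x,ẋ)=(0.043366, -0.029379) → end (x,ẋ)=(-0.249356, -1.639666)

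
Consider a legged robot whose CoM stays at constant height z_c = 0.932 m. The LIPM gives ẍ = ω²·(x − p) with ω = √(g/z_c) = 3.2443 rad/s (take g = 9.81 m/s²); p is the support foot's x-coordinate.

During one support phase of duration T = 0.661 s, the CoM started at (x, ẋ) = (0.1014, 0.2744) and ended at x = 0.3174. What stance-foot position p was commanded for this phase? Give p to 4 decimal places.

p = 0.1435

ωT = 3.2443·0.661 = 2.144482; cosh(ωT) = 4.327374, sinh(ωT) = 4.210246
x(T) = p + (x₀−p)·cosh(ωT) + (ẋ₀/ω)·sinh(ωT) ⇒ p·(1 − cosh) = x(T) − x₀·cosh − (ẋ₀/ω)·sinh
numerator   = 0.3174 − (0.1014)·4.327374 − (0.2744/3.2443)·4.210246 = -0.477495
denominator = 1 − 4.327374 = -3.327374
p = -0.477495 / -3.327374 = 0.1435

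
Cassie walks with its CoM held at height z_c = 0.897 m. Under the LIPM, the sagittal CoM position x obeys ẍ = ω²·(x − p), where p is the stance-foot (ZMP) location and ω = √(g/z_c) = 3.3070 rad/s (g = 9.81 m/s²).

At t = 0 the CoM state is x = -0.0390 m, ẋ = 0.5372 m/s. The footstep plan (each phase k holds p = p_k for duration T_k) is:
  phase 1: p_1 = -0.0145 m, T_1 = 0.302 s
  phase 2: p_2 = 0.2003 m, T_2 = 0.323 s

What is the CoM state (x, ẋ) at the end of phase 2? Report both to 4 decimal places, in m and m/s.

x = 0.3839, ẋ = 0.9295

phase 1: p=-0.0145, T=0.302, ωT=0.998714, cosh=1.541571, sinh=1.173218; start (x,ẋ)=(-0.039000, 0.537200) → end (x,ẋ)=(0.138313, 0.733076)
phase 2: p=0.2003, T=0.323, ωT=1.068161, cosh=1.626831, sinh=1.283192; start (x,ẋ)=(0.138313, 0.733076) → end (x,ẋ)=(0.383908, 0.929548)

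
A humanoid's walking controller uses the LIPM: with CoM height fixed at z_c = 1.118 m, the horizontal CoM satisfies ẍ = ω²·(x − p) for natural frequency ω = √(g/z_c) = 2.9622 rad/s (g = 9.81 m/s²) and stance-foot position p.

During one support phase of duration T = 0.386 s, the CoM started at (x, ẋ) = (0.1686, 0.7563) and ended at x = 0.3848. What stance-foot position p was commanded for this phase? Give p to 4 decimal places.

ωT = 2.9622·0.386 = 1.143409; cosh(ωT) = 1.728088, sinh(ωT) = 1.409358
x(T) = p + (x₀−p)·cosh(ωT) + (ẋ₀/ω)·sinh(ωT) ⇒ p·(1 − cosh) = x(T) − x₀·cosh − (ẋ₀/ω)·sinh
numerator   = 0.3848 − (0.1686)·1.728088 − (0.7563/2.9622)·1.409358 = -0.266389
denominator = 1 − 1.728088 = -0.728088
p = -0.266389 / -0.728088 = 0.3659

p = 0.3659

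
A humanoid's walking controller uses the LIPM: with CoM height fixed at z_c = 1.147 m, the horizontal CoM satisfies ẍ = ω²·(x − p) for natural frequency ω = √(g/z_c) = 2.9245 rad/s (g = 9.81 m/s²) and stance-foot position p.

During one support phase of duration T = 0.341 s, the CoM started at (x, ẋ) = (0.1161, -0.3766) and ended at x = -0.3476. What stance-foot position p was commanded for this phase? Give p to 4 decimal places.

ωT = 2.9245·0.341 = 0.997255; cosh(ωT) = 1.539860, sinh(ωT) = 1.170969
x(T) = p + (x₀−p)·cosh(ωT) + (ẋ₀/ω)·sinh(ωT) ⇒ p·(1 − cosh) = x(T) − x₀·cosh − (ẋ₀/ω)·sinh
numerator   = -0.3476 − (0.1161)·1.539860 − (-0.3766/2.9245)·1.170969 = -0.375587
denominator = 1 − 1.539860 = -0.539860
p = -0.375587 / -0.539860 = 0.6957

p = 0.6957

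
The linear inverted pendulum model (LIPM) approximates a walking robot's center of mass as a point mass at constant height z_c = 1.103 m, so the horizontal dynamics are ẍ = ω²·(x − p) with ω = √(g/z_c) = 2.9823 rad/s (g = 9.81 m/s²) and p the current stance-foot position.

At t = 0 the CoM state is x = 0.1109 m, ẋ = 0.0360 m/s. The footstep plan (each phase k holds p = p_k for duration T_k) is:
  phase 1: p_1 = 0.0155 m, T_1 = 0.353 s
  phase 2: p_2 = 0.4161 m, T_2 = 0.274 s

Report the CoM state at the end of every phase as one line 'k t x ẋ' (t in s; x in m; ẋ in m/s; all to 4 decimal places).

1 0.3530 0.1840 0.4159
2 0.6270 0.2292 -0.0681

phase 1: p=0.0155, T=0.353, ωT=1.052752, cosh=1.607251, sinh=1.258275; start (x,ẋ)=(0.110900, 0.036000) → end (x,ẋ)=(0.184021, 0.415855)
phase 2: p=0.4161, T=0.274, ωT=0.817150, cosh=1.352864, sinh=0.911175; start (x,ẋ)=(0.184021, 0.415855) → end (x,ẋ)=(0.229183, -0.068057)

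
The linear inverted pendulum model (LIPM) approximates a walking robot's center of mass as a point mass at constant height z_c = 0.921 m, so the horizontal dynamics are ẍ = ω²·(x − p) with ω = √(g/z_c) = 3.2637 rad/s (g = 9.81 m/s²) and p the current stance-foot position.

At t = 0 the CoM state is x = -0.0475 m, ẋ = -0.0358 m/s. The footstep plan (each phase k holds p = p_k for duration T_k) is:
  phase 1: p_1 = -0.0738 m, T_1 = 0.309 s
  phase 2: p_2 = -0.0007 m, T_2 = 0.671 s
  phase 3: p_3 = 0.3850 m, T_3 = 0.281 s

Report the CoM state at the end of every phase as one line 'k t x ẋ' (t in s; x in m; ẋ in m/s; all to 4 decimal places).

phase 1: p=-0.0738, T=0.309, ωT=1.008483, cosh=1.553106, sinh=1.188334; start (x,ẋ)=(-0.047500, -0.035800) → end (x,ẋ)=(-0.045988, 0.046400)
phase 2: p=-0.0007, T=0.671, ωT=2.189943, cosh=4.523312, sinh=4.411389; start (x,ẋ)=(-0.045988, 0.046400) → end (x,ẋ)=(-0.142837, -0.442155)
phase 3: p=0.3850, T=0.281, ωT=0.917100, cosh=1.450850, sinh=1.051173; start (x,ẋ)=(-0.142837, -0.442155) → end (x,ẋ)=(-0.523221, -2.452358)

1 0.3090 -0.0460 0.0464
2 0.9800 -0.1428 -0.4422
3 1.2610 -0.5232 -2.4524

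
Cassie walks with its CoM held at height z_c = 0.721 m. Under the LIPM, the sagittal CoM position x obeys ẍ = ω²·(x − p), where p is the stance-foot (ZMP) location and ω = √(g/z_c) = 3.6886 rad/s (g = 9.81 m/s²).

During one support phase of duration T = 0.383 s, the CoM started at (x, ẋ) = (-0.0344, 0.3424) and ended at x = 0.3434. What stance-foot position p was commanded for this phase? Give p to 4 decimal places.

ωT = 3.6886·0.383 = 1.412734; cosh(ωT) = 2.175323, sinh(ωT) = 1.931846
x(T) = p + (x₀−p)·cosh(ωT) + (ẋ₀/ω)·sinh(ωT) ⇒ p·(1 − cosh) = x(T) − x₀·cosh − (ẋ₀/ω)·sinh
numerator   = 0.3434 − (-0.0344)·2.175323 − (0.3424/3.6886)·1.931846 = 0.238905
denominator = 1 − 2.175323 = -1.175323
p = 0.238905 / -1.175323 = -0.2033

p = -0.2033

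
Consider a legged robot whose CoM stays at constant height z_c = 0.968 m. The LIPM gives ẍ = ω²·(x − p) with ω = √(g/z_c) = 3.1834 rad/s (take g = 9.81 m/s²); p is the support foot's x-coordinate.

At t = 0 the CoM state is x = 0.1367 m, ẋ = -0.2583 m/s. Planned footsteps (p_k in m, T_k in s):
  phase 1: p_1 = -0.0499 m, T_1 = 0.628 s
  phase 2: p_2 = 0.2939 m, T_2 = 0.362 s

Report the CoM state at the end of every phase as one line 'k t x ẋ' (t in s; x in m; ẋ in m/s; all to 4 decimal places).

phase 1: p=-0.0499, T=0.628, ωT=1.999175, cosh=3.759206, sinh=3.623759; start (x,ẋ)=(0.136700, -0.258300) → end (x,ẋ)=(0.357537, 1.181591)
phase 2: p=0.2939, T=0.362, ωT=1.152391, cosh=1.740817, sinh=1.424936; start (x,ẋ)=(0.357537, 1.181591) → end (x,ẋ)=(0.933578, 2.345601)

1 0.6280 0.3575 1.1816
2 0.9900 0.9336 2.3456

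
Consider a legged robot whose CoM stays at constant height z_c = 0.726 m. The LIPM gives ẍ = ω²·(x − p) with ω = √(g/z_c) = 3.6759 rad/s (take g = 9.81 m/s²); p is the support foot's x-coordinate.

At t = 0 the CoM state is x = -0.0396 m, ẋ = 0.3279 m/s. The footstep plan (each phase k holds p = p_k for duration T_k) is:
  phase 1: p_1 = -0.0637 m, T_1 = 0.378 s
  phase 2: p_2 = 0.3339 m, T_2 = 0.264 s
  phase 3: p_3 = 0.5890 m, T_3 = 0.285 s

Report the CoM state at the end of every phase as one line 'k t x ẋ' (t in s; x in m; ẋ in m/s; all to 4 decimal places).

1 0.3780 0.1555 0.8655
2 0.6420 0.3308 0.5650
3 0.9270 0.3678 -0.2821

phase 1: p=-0.0637, T=0.378, ωT=1.389490, cosh=2.131003, sinh=1.881801; start (x,ẋ)=(-0.039600, 0.327900) → end (x,ẋ)=(0.155519, 0.865463)
phase 2: p=0.3339, T=0.264, ωT=0.970438, cosh=1.509008, sinh=1.130091; start (x,ẋ)=(0.155519, 0.865463) → end (x,ẋ)=(0.330793, 0.564977)
phase 3: p=0.5890, T=0.285, ωT=1.047631, cosh=1.600829, sinh=1.250062; start (x,ẋ)=(0.330793, 0.564977) → end (x,ẋ)=(0.367786, -0.282057)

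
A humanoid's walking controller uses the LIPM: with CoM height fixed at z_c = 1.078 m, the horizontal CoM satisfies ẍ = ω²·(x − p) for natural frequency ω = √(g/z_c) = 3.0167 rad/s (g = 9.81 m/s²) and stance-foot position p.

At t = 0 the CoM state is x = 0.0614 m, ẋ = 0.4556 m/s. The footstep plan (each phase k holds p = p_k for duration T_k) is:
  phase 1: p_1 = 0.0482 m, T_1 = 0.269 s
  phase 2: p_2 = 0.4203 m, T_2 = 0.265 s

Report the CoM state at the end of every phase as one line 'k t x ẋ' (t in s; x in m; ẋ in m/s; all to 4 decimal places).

1 0.2690 0.2024 0.6500
2 0.5340 0.3202 0.2859

phase 1: p=0.0482, T=0.269, ωT=0.811492, cosh=1.347730, sinh=0.903535; start (x,ẋ)=(0.061400, 0.455600) → end (x,ẋ)=(0.202447, 0.650005)
phase 2: p=0.4203, T=0.265, ωT=0.799426, cosh=1.336925, sinh=0.887338; start (x,ẋ)=(0.202447, 0.650005) → end (x,ẋ)=(0.320241, 0.285853)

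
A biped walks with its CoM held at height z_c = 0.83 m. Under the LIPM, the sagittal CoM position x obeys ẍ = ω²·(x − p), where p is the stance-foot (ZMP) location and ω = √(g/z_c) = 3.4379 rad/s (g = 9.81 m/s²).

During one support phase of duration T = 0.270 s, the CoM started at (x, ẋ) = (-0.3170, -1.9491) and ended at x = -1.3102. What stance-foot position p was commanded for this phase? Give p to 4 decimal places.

p = 0.5218

ωT = 3.4379·0.270 = 0.928233; cosh(ωT) = 1.462643, sinh(ωT) = 1.067392
x(T) = p + (x₀−p)·cosh(ωT) + (ẋ₀/ω)·sinh(ωT) ⇒ p·(1 − cosh) = x(T) − x₀·cosh − (ẋ₀/ω)·sinh
numerator   = -1.3102 − (-0.3170)·1.462643 − (-1.9491/3.4379)·1.067392 = -0.241390
denominator = 1 − 1.462643 = -0.462643
p = -0.241390 / -0.462643 = 0.5218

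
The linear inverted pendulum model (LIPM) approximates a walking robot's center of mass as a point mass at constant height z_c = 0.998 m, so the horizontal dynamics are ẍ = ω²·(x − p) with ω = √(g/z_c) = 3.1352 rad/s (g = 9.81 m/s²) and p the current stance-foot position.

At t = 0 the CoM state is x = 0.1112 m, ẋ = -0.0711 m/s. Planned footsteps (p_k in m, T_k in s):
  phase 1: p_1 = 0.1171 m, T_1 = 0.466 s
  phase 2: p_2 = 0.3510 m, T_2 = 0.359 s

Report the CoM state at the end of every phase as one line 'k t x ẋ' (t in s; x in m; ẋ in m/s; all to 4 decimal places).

1 0.4660 0.0575 -0.1992
2 0.8250 -0.2366 -1.6081

phase 1: p=0.1171, T=0.466, ωT=1.461003, cosh=2.271142, sinh=2.039139; start (x,ẋ)=(0.111200, -0.071100) → end (x,ẋ)=(0.057457, -0.199198)
phase 2: p=0.3510, T=0.359, ωT=1.125537, cosh=1.703174, sinh=1.378696; start (x,ẋ)=(0.057457, -0.199198) → end (x,ẋ)=(-0.236552, -1.608106)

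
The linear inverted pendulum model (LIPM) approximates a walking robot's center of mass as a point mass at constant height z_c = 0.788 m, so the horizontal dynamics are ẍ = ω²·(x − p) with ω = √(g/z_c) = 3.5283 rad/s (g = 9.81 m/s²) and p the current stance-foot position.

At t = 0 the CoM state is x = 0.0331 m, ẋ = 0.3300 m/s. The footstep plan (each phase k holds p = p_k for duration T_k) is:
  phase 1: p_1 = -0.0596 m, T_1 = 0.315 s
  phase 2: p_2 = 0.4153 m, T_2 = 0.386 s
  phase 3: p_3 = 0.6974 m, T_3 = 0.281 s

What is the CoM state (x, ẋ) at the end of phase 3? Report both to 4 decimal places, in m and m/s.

x = 0.7210, ẋ = 0.6118

phase 1: p=-0.0596, T=0.315, ωT=1.111414, cosh=1.683873, sinh=1.354780; start (x,ẋ)=(0.033100, 0.330000) → end (x,ẋ)=(0.223207, 0.998791)
phase 2: p=0.4153, T=0.386, ωT=1.361924, cosh=2.079932, sinh=1.823764; start (x,ẋ)=(0.223207, 0.998791) → end (x,ẋ)=(0.532030, 0.841339)
phase 3: p=0.6974, T=0.281, ωT=0.991452, cosh=1.533092, sinh=1.162054; start (x,ẋ)=(0.532030, 0.841339) → end (x,ẋ)=(0.720970, 0.611822)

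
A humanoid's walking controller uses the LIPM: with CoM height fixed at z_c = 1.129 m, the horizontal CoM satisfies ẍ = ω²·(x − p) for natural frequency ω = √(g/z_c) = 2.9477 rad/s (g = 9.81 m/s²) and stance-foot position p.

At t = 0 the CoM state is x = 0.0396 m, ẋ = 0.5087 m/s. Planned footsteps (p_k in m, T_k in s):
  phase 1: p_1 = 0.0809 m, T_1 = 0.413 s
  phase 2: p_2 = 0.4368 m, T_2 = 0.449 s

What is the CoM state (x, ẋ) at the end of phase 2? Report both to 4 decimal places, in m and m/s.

phase 1: p=0.0809, T=0.413, ωT=1.217400, cosh=1.837196, sinh=1.541197; start (x,ẋ)=(0.039600, 0.508700) → end (x,ẋ)=(0.270996, 0.746956)
phase 2: p=0.4368, T=0.449, ωT=1.323517, cosh=2.011404, sinh=1.745207; start (x,ẋ)=(0.270996, 0.746956) → end (x,ẋ)=(0.545542, 0.649479)

x = 0.5455, ẋ = 0.6495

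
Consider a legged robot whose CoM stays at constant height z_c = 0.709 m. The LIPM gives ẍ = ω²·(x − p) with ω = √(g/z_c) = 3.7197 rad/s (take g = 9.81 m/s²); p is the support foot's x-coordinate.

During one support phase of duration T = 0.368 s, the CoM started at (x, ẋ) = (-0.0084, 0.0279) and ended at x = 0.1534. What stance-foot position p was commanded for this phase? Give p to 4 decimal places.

p = -0.1439

ωT = 3.7197·0.368 = 1.368850; cosh(ωT) = 2.092613, sinh(ωT) = 1.838213
x(T) = p + (x₀−p)·cosh(ωT) + (ẋ₀/ω)·sinh(ωT) ⇒ p·(1 − cosh) = x(T) − x₀·cosh − (ẋ₀/ω)·sinh
numerator   = 0.1534 − (-0.0084)·2.092613 − (0.0279/3.7197)·1.838213 = 0.157190
denominator = 1 − 2.092613 = -1.092613
p = 0.157190 / -1.092613 = -0.1439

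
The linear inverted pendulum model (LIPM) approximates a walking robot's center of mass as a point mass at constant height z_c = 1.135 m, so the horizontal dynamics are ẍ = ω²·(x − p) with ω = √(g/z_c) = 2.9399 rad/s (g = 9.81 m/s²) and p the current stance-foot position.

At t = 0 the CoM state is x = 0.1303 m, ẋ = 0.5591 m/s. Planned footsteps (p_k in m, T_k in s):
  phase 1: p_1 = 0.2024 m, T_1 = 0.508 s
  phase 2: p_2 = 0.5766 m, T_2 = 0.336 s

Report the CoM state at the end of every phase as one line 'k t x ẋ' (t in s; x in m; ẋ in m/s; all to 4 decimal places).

phase 1: p=0.2024, T=0.508, ωT=1.493469, cosh=2.338554, sinh=2.113962; start (x,ẋ)=(0.130300, 0.559100) → end (x,ẋ)=(0.435816, 0.859396)
phase 2: p=0.5766, T=0.336, ωT=0.987806, cosh=1.528865, sinh=1.156472; start (x,ẋ)=(0.435816, 0.859396) → end (x,ẋ)=(0.699422, 0.835247)

1 0.5080 0.4358 0.8594
2 0.8440 0.6994 0.8352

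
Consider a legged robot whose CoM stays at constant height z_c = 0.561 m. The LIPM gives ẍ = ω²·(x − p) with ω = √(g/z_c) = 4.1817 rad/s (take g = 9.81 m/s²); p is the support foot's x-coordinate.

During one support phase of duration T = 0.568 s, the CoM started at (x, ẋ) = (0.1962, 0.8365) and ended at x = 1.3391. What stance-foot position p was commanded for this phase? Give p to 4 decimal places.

ωT = 4.1817·0.568 = 2.375206; cosh(ωT) = 5.423110, sinh(ωT) = 5.330114
x(T) = p + (x₀−p)·cosh(ωT) + (ẋ₀/ω)·sinh(ωT) ⇒ p·(1 − cosh) = x(T) − x₀·cosh − (ẋ₀/ω)·sinh
numerator   = 1.3391 − (0.1962)·5.423110 − (0.8365/4.1817)·5.330114 = -0.791141
denominator = 1 − 5.423110 = -4.423110
p = -0.791141 / -4.423110 = 0.1789

p = 0.1789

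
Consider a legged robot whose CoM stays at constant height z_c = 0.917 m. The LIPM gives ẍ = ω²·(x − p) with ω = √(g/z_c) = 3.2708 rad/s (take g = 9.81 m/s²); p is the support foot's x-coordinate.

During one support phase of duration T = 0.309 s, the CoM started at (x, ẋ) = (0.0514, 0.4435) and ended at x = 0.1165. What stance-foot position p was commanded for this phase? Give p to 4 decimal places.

ωT = 3.2708·0.309 = 1.010677; cosh(ωT) = 1.555717, sinh(ωT) = 1.191744
x(T) = p + (x₀−p)·cosh(ωT) + (ẋ₀/ω)·sinh(ωT) ⇒ p·(1 − cosh) = x(T) − x₀·cosh − (ẋ₀/ω)·sinh
numerator   = 0.1165 − (0.0514)·1.555717 − (0.4435/3.2708)·1.191744 = -0.125057
denominator = 1 − 1.555717 = -0.555717
p = -0.125057 / -0.555717 = 0.2250

p = 0.2250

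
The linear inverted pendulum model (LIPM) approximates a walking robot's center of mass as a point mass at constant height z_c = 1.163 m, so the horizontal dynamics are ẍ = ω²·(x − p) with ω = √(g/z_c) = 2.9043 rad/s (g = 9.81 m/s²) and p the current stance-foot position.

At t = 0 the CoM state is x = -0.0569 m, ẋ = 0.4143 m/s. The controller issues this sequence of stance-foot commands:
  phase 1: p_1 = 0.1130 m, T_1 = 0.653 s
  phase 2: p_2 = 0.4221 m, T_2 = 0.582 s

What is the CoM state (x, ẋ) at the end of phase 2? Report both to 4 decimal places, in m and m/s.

phase 1: p=0.1130, T=0.653, ωT=1.896508, cosh=3.406340, sinh=3.256248; start (x,ẋ)=(-0.056900, 0.414300) → end (x,ẋ)=(-0.001232, -0.195518)
phase 2: p=0.4221, T=0.582, ωT=1.690303, cosh=2.802792, sinh=2.618329; start (x,ẋ)=(-0.001232, -0.195518) → end (x,ẋ)=(-0.940677, -3.767185)

x = -0.9407, ẋ = -3.7672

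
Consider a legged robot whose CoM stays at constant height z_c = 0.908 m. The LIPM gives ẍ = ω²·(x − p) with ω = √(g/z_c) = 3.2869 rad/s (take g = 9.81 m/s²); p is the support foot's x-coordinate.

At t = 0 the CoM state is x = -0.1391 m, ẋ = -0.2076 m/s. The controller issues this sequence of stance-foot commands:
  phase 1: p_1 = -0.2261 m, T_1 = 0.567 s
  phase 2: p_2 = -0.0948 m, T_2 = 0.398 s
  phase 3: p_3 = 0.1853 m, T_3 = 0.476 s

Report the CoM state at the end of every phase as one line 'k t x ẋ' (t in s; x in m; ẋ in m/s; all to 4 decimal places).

phase 1: p=-0.2261, T=0.567, ωT=1.863672, cosh=3.301236, sinh=3.146134; start (x,ẋ)=(-0.139100, -0.207600) → end (x,ẋ)=(-0.137602, 0.214333)
phase 2: p=-0.0948, T=0.398, ωT=1.308186, cosh=1.984884, sinh=1.714574; start (x,ẋ)=(-0.137602, 0.214333) → end (x,ẋ)=(-0.067952, 0.184211)
phase 3: p=0.1853, T=0.476, ωT=1.564564, cosh=2.494886, sinh=2.285706; start (x,ẋ)=(-0.067952, 0.184211) → end (x,ẋ)=(-0.318435, -1.443070)

1 0.5670 -0.1376 0.2143
2 0.9650 -0.0680 0.1842
3 1.4410 -0.3184 -1.4431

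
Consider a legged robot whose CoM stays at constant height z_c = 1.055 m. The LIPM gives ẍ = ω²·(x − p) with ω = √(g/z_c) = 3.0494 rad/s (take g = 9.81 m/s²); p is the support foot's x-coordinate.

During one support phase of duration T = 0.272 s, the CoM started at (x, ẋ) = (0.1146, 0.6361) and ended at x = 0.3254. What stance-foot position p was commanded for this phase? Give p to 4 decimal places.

ωT = 3.0494·0.272 = 0.829437; cosh(ωT) = 1.364161, sinh(ωT) = 0.927866
x(T) = p + (x₀−p)·cosh(ωT) + (ẋ₀/ω)·sinh(ωT) ⇒ p·(1 − cosh) = x(T) − x₀·cosh − (ẋ₀/ω)·sinh
numerator   = 0.3254 − (0.1146)·1.364161 − (0.6361/3.0494)·0.927866 = -0.024484
denominator = 1 − 1.364161 = -0.364161
p = -0.024484 / -0.364161 = 0.0672

p = 0.0672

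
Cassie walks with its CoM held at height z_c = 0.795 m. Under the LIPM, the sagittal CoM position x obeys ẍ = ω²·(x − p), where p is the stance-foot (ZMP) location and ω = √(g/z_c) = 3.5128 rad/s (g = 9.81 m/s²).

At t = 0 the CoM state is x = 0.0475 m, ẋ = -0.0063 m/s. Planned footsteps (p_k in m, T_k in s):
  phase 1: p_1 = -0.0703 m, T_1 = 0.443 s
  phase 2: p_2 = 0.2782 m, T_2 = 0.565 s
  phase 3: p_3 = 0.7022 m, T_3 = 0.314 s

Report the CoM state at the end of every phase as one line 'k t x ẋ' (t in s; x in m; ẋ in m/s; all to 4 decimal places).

1 0.4430 0.2173 0.9216
2 1.0080 0.9890 2.6528
3 1.3220 2.1943 5.7874

phase 1: p=-0.0703, T=0.443, ωT=1.556170, cosh=2.475787, sinh=2.264845; start (x,ẋ)=(0.047500, -0.006300) → end (x,ẋ)=(0.217286, 0.921613)
phase 2: p=0.2782, T=0.565, ωT=1.984732, cosh=3.707257, sinh=3.569840; start (x,ẋ)=(0.217286, 0.921613) → end (x,ẋ)=(0.988953, 2.652785)
phase 3: p=0.7022, T=0.314, ωT=1.103019, cosh=1.672559, sinh=1.340691; start (x,ẋ)=(0.988953, 2.652785) → end (x,ẋ)=(2.194271, 5.787427)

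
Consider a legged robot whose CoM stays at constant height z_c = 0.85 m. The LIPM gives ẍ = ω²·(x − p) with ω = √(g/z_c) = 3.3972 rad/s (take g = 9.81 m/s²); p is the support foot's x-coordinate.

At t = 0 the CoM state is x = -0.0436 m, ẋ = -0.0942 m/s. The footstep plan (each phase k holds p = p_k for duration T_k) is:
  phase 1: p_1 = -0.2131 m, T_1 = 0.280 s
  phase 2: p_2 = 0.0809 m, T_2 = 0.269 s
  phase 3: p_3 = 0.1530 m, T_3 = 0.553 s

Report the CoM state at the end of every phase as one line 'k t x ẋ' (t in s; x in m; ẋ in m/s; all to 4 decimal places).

phase 1: p=-0.2131, T=0.280, ωT=0.951216, cosh=1.487563, sinh=1.101292; start (x,ẋ)=(-0.043600, -0.094200) → end (x,ẋ)=(0.008505, 0.494024)
phase 2: p=0.0809, T=0.269, ωT=0.913847, cosh=1.447438, sinh=1.046459; start (x,ẋ)=(0.008505, 0.494024) → end (x,ẋ)=(0.128289, 0.457701)
phase 3: p=0.1530, T=0.553, ωT=1.878652, cosh=3.348735, sinh=3.195939; start (x,ẋ)=(0.128289, 0.457701) → end (x,ẋ)=(0.500835, 1.264426)

1 0.2800 0.0085 0.4940
2 0.5490 0.1283 0.4577
3 1.1020 0.5008 1.2644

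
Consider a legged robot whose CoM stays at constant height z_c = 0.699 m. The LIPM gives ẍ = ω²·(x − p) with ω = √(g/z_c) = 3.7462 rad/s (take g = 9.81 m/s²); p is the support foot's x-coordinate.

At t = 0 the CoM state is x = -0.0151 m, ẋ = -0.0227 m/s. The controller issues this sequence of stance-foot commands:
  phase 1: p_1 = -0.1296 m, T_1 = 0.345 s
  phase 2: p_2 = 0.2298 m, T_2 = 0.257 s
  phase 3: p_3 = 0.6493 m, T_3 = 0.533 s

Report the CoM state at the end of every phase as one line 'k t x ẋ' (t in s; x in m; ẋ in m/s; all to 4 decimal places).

phase 1: p=-0.1296, T=0.345, ωT=1.292439, cosh=1.958129, sinh=1.683529; start (x,ẋ)=(-0.015100, -0.022700) → end (x,ẋ)=(0.084404, 0.677683)
phase 2: p=0.2298, T=0.257, ωT=0.962773, cosh=1.500391, sinh=1.118559; start (x,ẋ)=(0.084404, 0.677683) → end (x,ẋ)=(0.213996, 0.407532)
phase 3: p=0.6493, T=0.533, ωT=1.996725, cosh=3.750336, sinh=3.614557; start (x,ẋ)=(0.213996, 0.407532) → end (x,ẋ)=(-0.590026, -4.366007)

1 0.3450 0.0844 0.6777
2 0.6020 0.2140 0.4075
3 1.1350 -0.5900 -4.3660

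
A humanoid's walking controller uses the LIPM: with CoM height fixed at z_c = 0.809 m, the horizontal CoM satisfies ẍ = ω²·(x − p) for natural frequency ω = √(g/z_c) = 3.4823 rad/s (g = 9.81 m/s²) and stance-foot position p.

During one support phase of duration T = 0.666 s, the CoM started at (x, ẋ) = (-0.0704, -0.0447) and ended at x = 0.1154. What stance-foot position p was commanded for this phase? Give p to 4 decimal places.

ωT = 3.4823·0.666 = 2.319212; cosh(ωT) = 5.133004, sinh(ωT) = 5.034653
x(T) = p + (x₀−p)·cosh(ωT) + (ẋ₀/ω)·sinh(ωT) ⇒ p·(1 − cosh) = x(T) − x₀·cosh − (ẋ₀/ω)·sinh
numerator   = 0.1154 − (-0.0704)·5.133004 − (-0.0447/3.4823)·5.034653 = 0.541390
denominator = 1 − 5.133004 = -4.133004
p = 0.541390 / -4.133004 = -0.1310

p = -0.1310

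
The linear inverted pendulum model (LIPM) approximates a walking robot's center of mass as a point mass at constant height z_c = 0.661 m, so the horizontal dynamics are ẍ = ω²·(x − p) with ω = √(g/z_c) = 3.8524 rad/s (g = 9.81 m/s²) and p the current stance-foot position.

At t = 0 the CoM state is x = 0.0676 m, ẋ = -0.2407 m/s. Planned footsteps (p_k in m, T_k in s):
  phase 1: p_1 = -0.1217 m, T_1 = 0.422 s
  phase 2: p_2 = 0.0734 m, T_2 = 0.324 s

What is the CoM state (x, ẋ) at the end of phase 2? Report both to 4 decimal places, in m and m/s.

phase 1: p=-0.1217, T=0.422, ωT=1.625713, cosh=2.639406, sinh=2.442634; start (x,ẋ)=(0.067600, -0.240700) → end (x,ẋ)=(0.225322, 1.146009)
phase 2: p=0.0734, T=0.324, ωT=1.248178, cosh=1.885508, sinh=1.598480; start (x,ẋ)=(0.225322, 1.146009) → end (x,ẋ)=(0.835366, 3.096345)

x = 0.8354, ẋ = 3.0963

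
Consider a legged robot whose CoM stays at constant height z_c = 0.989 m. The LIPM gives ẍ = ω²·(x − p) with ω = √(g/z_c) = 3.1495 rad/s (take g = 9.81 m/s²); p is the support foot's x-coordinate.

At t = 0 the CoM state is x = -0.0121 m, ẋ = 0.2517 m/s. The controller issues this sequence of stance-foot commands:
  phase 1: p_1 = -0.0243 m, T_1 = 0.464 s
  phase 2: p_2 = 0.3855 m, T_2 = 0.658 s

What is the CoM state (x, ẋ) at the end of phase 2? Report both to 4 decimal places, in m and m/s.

x = 0.3087, ẋ = -0.0733

phase 1: p=-0.0243, T=0.464, ωT=1.461368, cosh=2.271886, sinh=2.039968; start (x,ẋ)=(-0.012100, 0.251700) → end (x,ẋ)=(0.166446, 0.650217)
phase 2: p=0.3855, T=0.658, ωT=2.072371, cosh=4.034761, sinh=3.908874; start (x,ẋ)=(0.166446, 0.650217) → end (x,ẋ)=(0.308660, -0.073302)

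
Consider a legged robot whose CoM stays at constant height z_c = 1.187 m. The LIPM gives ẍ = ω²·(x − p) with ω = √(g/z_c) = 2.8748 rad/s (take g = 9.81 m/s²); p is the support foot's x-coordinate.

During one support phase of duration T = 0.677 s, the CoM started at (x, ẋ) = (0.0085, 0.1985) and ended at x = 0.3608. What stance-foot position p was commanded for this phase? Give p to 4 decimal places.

p = -0.0364

ωT = 2.8748·0.677 = 1.946240; cosh(ωT) = 3.572558, sinh(ωT) = 3.429748
x(T) = p + (x₀−p)·cosh(ωT) + (ẋ₀/ω)·sinh(ωT) ⇒ p·(1 − cosh) = x(T) − x₀·cosh − (ẋ₀/ω)·sinh
numerator   = 0.3608 − (0.0085)·3.572558 − (0.1985/2.8748)·3.429748 = 0.093615
denominator = 1 − 3.572558 = -2.572558
p = 0.093615 / -2.572558 = -0.0364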